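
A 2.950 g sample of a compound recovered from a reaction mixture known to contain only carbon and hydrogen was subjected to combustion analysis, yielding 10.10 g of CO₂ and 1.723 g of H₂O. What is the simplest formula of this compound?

C6H5

mol C = 10.10 g CO₂ ÷ 44.009 g/mol = 0.22950 mol
mol H = 2 × 1.723 g H₂O ÷ 18.015 g/mol = 0.19129 mol
Divide by the smallest (0.19129 mol): C 1.200, H 1.000
Multiplying each by 5 gives whole numbers: C 6.00, H 5.00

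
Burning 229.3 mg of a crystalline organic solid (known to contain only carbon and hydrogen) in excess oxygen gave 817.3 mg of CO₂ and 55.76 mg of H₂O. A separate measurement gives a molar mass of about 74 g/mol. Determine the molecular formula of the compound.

mol C = 0.8173 g CO₂ ÷ 44.009 g/mol = 0.018571 mol
mol H = 2 × 0.05576 g H₂O ÷ 18.015 g/mol = 0.0061904 mol
Divide by the smallest (0.0061904 mol): C 3.000, H 1.000
Empirical formula: C3H
Empirical-formula mass = 37.04 g/mol; 74 ÷ 37.04 ≈ 2, so the molecular formula is C6H2.

C6H2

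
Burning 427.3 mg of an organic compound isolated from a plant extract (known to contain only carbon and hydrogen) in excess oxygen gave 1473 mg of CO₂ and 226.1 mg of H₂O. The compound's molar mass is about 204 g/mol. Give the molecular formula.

C16H12

mol C = 1.473 g CO₂ ÷ 44.009 g/mol = 0.033470 mol
mol H = 2 × 0.2261 g H₂O ÷ 18.015 g/mol = 0.025101 mol
Divide by the smallest (0.025101 mol): C 1.333, H 1.000
Multiplying each by 3 gives whole numbers: C 4.00, H 3.00
Empirical formula: C4H3
Empirical-formula mass = 51.07 g/mol; 204 ÷ 51.07 ≈ 4, so the molecular formula is C16H12.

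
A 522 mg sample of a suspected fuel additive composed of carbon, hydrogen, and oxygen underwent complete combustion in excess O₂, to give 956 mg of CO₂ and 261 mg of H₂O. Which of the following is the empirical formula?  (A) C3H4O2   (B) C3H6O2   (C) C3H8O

mol C = 0.956 g CO₂ ÷ 44.009 g/mol = 0.02172 mol
mol H = 2 × 0.261 g H₂O ÷ 18.015 g/mol = 0.02898 mol
mass O = 0.522 − (0.2609 + 0.02921) = 0.2319 g → mol O = 0.2319 ÷ 15.999 = 0.01449 mol
Divide by the smallest (0.01449 mol): C 1.499, H 1.999, O 1.000
Multiplying each by 2 gives whole numbers: C 3.00, H 4.00, O 2.00

(A) C3H4O2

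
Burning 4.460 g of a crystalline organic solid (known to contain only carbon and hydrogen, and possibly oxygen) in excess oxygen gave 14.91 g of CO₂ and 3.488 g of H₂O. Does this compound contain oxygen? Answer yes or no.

mol C = 14.91 g CO₂ ÷ 44.009 g/mol = 0.33879 mol
mol H = 2 × 3.488 g H₂O ÷ 18.015 g/mol = 0.38723 mol
C and H together account for 4.4596 g — essentially the entire 4.460 g sample — so the compound contains no oxygen.

no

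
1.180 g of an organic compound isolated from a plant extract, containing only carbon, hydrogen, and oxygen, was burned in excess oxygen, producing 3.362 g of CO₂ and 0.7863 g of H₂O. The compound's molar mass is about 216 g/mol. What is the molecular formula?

C14H16O2

mol C = 3.362 g CO₂ ÷ 44.009 g/mol = 0.076393 mol
mol H = 2 × 0.7863 g H₂O ÷ 18.015 g/mol = 0.087294 mol
mass O = 1.180 − (0.91756 + 0.087992) = 0.17445 g → mol O = 0.17445 ÷ 15.999 = 0.010904 mol
Divide by the smallest (0.010904 mol): C 7.006, H 8.006, O 1.000
Empirical formula: C7H8O
Empirical-formula mass = 108.14 g/mol; 216 ÷ 108.14 ≈ 2, so the molecular formula is C14H16O2.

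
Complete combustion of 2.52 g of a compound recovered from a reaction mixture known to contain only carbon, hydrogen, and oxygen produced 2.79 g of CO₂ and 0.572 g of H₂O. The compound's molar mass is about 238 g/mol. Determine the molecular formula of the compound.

mol C = 2.79 g CO₂ ÷ 44.009 g/mol = 0.06340 mol
mol H = 2 × 0.572 g H₂O ÷ 18.015 g/mol = 0.06350 mol
mass O = 2.52 − (0.7615 + 0.06401) = 1.695 g → mol O = 1.695 ÷ 15.999 = 0.1059 mol
Divide by the smallest (0.06340 mol): C 1.000, H 1.002, O 1.671
Multiplying each by 3 gives whole numbers: C 3.00, H 3.01, O 5.01
Empirical formula: C3H3O5
Empirical-formula mass = 119.05 g/mol; 238 ÷ 119.05 ≈ 2, so the molecular formula is C6H6O10.

C6H6O10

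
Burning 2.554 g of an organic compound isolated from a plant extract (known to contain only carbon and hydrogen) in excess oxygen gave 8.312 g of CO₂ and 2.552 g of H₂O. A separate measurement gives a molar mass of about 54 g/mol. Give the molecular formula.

mol C = 8.312 g CO₂ ÷ 44.009 g/mol = 0.18887 mol
mol H = 2 × 2.552 g H₂O ÷ 18.015 g/mol = 0.28332 mol
Divide by the smallest (0.18887 mol): C 1.000, H 1.500
Multiplying each by 2 gives whole numbers: C 2.00, H 3.00
Empirical formula: C2H3
Empirical-formula mass = 27.05 g/mol; 54 ÷ 27.05 ≈ 2, so the molecular formula is C4H6.

C4H6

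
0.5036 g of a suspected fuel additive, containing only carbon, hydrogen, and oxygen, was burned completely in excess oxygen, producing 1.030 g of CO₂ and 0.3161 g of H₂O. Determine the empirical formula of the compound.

C2H3O

mol C = 1.030 g CO₂ ÷ 44.009 g/mol = 0.023404 mol
mol H = 2 × 0.3161 g H₂O ÷ 18.015 g/mol = 0.035093 mol
mass O = 0.5036 − (0.28111 + 0.035374) = 0.18712 g → mol O = 0.18712 ÷ 15.999 = 0.011696 mol
Divide by the smallest (0.011696 mol): C 2.001, H 3.001, O 1.000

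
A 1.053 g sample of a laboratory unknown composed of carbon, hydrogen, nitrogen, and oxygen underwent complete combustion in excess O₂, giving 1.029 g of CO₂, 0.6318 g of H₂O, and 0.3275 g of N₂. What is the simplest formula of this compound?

CH3NO

mol C = 1.029 g CO₂ ÷ 44.009 g/mol = 0.023382 mol
mol H = 2 × 0.6318 g H₂O ÷ 18.015 g/mol = 0.070142 mol
mol N = 2 × 0.3275 g N₂ ÷ 28.014 g/mol = 0.023381 mol
mass O = 1.053 − (0.28084 + 0.070703 + 0.32750) = 0.37396 g → mol O = 0.37396 ÷ 15.999 = 0.023374 mol
Divide by the smallest (0.023374 mol): C 1.000, H 3.001, N 1.000, O 1.000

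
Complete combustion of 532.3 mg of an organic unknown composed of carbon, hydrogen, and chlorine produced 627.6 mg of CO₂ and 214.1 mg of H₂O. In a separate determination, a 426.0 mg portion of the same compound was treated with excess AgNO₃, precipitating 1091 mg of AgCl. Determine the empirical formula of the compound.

C3H5Cl2

mol C = 0.6276 g CO₂ ÷ 44.009 g/mol = 0.014261 mol
mol H = 2 × 0.2141 g H₂O ÷ 18.015 g/mol = 0.023769 mol
From the AgCl data: mol Cl per gram of compound = (1.091 ÷ 143.318) ÷ 0.4260 = 0.017870 mol/g, so in the 0.5323 g combustion sample mol Cl = 0.0095120 mol
Divide by the smallest (0.0095120 mol): C 1.499, H 2.499, Cl 1.000
Multiplying each by 2 gives whole numbers: C 3.00, H 5.00, Cl 2.00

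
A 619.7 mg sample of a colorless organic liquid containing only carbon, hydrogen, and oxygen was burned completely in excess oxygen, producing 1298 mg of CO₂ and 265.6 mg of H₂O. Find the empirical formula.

mol C = 1.298 g CO₂ ÷ 44.009 g/mol = 0.029494 mol
mol H = 2 × 0.2656 g H₂O ÷ 18.015 g/mol = 0.029487 mol
mass O = 0.6197 − (0.35425 + 0.029722) = 0.23573 g → mol O = 0.23573 ÷ 15.999 = 0.014734 mol
Divide by the smallest (0.014734 mol): C 2.002, H 2.001, O 1.000

C2H2O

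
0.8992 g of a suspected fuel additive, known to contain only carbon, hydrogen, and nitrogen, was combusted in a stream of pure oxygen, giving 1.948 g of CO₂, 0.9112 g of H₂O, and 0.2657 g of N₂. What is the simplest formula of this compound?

mol C = 1.948 g CO₂ ÷ 44.009 g/mol = 0.044264 mol
mol H = 2 × 0.9112 g H₂O ÷ 18.015 g/mol = 0.10116 mol
mol N = 2 × 0.2657 g N₂ ÷ 28.014 g/mol = 0.018969 mol
Divide by the smallest (0.018969 mol): C 2.333, H 5.333, N 1.000
Multiplying each by 3 gives whole numbers: C 7.00, H 16.00, N 3.00

C7H16N3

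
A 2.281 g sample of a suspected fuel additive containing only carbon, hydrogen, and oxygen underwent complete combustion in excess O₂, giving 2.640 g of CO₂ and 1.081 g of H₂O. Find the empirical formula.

mol C = 2.640 g CO₂ ÷ 44.009 g/mol = 0.059988 mol
mol H = 2 × 1.081 g H₂O ÷ 18.015 g/mol = 0.12001 mol
mass O = 2.281 − (0.72051 + 0.12097) = 1.4395 g → mol O = 1.4395 ÷ 15.999 = 0.089975 mol
Divide by the smallest (0.059988 mol): C 1.000, H 2.001, O 1.500
Multiplying each by 2 gives whole numbers: C 2.00, H 4.00, O 3.00

C2H4O3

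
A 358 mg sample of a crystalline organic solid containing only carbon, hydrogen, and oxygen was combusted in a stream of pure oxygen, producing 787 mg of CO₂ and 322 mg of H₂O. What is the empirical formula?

mol C = 0.787 g CO₂ ÷ 44.009 g/mol = 0.01788 mol
mol H = 2 × 0.322 g H₂O ÷ 18.015 g/mol = 0.03575 mol
mass O = 0.358 − (0.2148 + 0.03603) = 0.1072 g → mol O = 0.1072 ÷ 15.999 = 0.006699 mol
Divide by the smallest (0.006699 mol): C 2.669, H 5.336, O 1.000
Multiplying each by 3 gives whole numbers: C 8.01, H 16.01, O 3.00

C8H16O3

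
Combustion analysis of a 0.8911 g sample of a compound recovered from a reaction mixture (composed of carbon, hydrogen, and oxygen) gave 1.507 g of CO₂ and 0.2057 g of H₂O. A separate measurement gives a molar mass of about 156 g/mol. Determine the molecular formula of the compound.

C6H4O5

mol C = 1.507 g CO₂ ÷ 44.009 g/mol = 0.034243 mol
mol H = 2 × 0.2057 g H₂O ÷ 18.015 g/mol = 0.022837 mol
mass O = 0.8911 − (0.41129 + 0.023019) = 0.45679 g → mol O = 0.45679 ÷ 15.999 = 0.028551 mol
Divide by the smallest (0.022837 mol): C 1.499, H 1.000, O 1.250
Multiplying each by 4 gives whole numbers: C 6.00, H 4.00, O 5.00
Empirical formula: C6H4O5
Empirical-formula mass = 156.09 g/mol; 156 ÷ 156.09 ≈ 1, so the molecular formula is C6H4O5.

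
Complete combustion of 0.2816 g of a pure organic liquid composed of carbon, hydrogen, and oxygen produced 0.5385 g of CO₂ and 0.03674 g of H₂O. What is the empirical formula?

mol C = 0.5385 g CO₂ ÷ 44.009 g/mol = 0.012236 mol
mol H = 2 × 0.03674 g H₂O ÷ 18.015 g/mol = 0.0040788 mol
mass O = 0.2816 − (0.14697 + 0.0041115) = 0.13052 g → mol O = 0.13052 ÷ 15.999 = 0.0081580 mol
Divide by the smallest (0.0040788 mol): C 3.000, H 1.000, O 2.000

C3HO2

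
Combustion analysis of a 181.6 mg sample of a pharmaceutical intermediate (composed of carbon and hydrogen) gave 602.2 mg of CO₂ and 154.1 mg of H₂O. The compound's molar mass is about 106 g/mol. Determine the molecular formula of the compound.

C8H10

mol C = 0.6022 g CO₂ ÷ 44.009 g/mol = 0.013684 mol
mol H = 2 × 0.1541 g H₂O ÷ 18.015 g/mol = 0.017108 mol
Divide by the smallest (0.013684 mol): C 1.000, H 1.250
Multiplying each by 4 gives whole numbers: C 4.00, H 5.00
Empirical formula: C4H5
Empirical-formula mass = 53.08 g/mol; 106 ÷ 53.08 ≈ 2, so the molecular formula is C8H10.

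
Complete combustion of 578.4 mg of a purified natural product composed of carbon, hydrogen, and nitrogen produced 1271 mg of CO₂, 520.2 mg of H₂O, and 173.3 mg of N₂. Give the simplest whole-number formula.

C7H14N3

mol C = 1.271 g CO₂ ÷ 44.009 g/mol = 0.028880 mol
mol H = 2 × 0.5202 g H₂O ÷ 18.015 g/mol = 0.057752 mol
mol N = 2 × 0.1733 g N₂ ÷ 28.014 g/mol = 0.012372 mol
Divide by the smallest (0.012372 mol): C 2.334, H 4.668, N 1.000
Multiplying each by 3 gives whole numbers: C 7.00, H 14.00, N 3.00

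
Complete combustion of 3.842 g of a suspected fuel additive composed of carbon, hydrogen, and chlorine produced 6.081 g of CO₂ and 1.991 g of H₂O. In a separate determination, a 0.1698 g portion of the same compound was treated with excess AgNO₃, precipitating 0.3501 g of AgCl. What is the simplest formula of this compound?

mol C = 6.081 g CO₂ ÷ 44.009 g/mol = 0.13818 mol
mol H = 2 × 1.991 g H₂O ÷ 18.015 g/mol = 0.22104 mol
From the AgCl data: mol Cl per gram of compound = (0.3501 ÷ 143.318) ÷ 0.1698 = 0.014386 mol/g, so in the 3.842 g combustion sample mol Cl = 0.055273 mol
Divide by the smallest (0.055273 mol): C 2.500, H 3.999, Cl 1.000
Multiplying each by 2 gives whole numbers: C 5.00, H 8.00, Cl 2.00

C5H8Cl2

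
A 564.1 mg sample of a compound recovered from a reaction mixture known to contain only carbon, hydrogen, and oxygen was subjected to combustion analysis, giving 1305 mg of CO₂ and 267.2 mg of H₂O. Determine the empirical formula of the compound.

mol C = 1.305 g CO₂ ÷ 44.009 g/mol = 0.029653 mol
mol H = 2 × 0.2672 g H₂O ÷ 18.015 g/mol = 0.029664 mol
mass O = 0.5641 − (0.35616 + 0.029901) = 0.17804 g → mol O = 0.17804 ÷ 15.999 = 0.011128 mol
Divide by the smallest (0.011128 mol): C 2.665, H 2.666, O 1.000
Multiplying each by 3 gives whole numbers: C 7.99, H 8.00, O 3.00

C8H8O3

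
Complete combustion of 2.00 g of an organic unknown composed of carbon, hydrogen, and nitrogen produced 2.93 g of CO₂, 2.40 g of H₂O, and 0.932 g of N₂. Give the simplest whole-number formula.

mol C = 2.93 g CO₂ ÷ 44.009 g/mol = 0.06658 mol
mol H = 2 × 2.40 g H₂O ÷ 18.015 g/mol = 0.2664 mol
mol N = 2 × 0.932 g N₂ ÷ 28.014 g/mol = 0.06654 mol
Divide by the smallest (0.06654 mol): C 1.001, H 4.004, N 1.000

CH4N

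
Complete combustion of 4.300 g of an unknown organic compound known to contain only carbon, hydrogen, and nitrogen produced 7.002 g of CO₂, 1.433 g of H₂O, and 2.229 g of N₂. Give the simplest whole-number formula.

mol C = 7.002 g CO₂ ÷ 44.009 g/mol = 0.15910 mol
mol H = 2 × 1.433 g H₂O ÷ 18.015 g/mol = 0.15909 mol
mol N = 2 × 2.229 g N₂ ÷ 28.014 g/mol = 0.15913 mol
Divide by the smallest (0.15909 mol): C 1.000, H 1.000, N 1.000

CHN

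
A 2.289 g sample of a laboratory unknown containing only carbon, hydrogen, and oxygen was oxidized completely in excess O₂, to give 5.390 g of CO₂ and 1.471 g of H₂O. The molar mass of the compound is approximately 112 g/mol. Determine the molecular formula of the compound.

mol C = 5.390 g CO₂ ÷ 44.009 g/mol = 0.12247 mol
mol H = 2 × 1.471 g H₂O ÷ 18.015 g/mol = 0.16331 mol
mass O = 2.289 − (1.4710 + 0.16461) = 0.65334 g → mol O = 0.65334 ÷ 15.999 = 0.040836 mol
Divide by the smallest (0.040836 mol): C 2.999, H 3.999, O 1.000
Empirical formula: C3H4O
Empirical-formula mass = 56.06 g/mol; 112 ÷ 56.06 ≈ 2, so the molecular formula is C6H8O2.

C6H8O2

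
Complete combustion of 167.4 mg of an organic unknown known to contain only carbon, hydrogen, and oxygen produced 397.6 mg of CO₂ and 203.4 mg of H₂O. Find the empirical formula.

mol C = 0.3976 g CO₂ ÷ 44.009 g/mol = 0.0090345 mol
mol H = 2 × 0.2034 g H₂O ÷ 18.015 g/mol = 0.022581 mol
mass O = 0.1674 − (0.10851 + 0.022762) = 0.036125 g → mol O = 0.036125 ÷ 15.999 = 0.0022579 mol
Divide by the smallest (0.0022579 mol): C 4.001, H 10.001, O 1.000

C4H10O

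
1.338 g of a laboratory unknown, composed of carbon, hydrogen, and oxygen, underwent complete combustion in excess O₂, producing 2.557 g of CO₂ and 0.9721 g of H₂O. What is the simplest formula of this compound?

C7H13O4

mol C = 2.557 g CO₂ ÷ 44.009 g/mol = 0.058102 mol
mol H = 2 × 0.9721 g H₂O ÷ 18.015 g/mol = 0.10792 mol
mass O = 1.338 − (0.69786 + 0.10878) = 0.53136 g → mol O = 0.53136 ÷ 15.999 = 0.033212 mol
Divide by the smallest (0.033212 mol): C 1.749, H 3.249, O 1.000
Multiplying each by 4 gives whole numbers: C 7.00, H 13.00, O 4.00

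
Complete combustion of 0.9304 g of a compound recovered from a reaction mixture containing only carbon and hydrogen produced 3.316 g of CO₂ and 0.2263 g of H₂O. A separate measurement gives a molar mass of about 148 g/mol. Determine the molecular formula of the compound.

mol C = 3.316 g CO₂ ÷ 44.009 g/mol = 0.075348 mol
mol H = 2 × 0.2263 g H₂O ÷ 18.015 g/mol = 0.025124 mol
Divide by the smallest (0.025124 mol): C 2.999, H 1.000
Empirical formula: C3H
Empirical-formula mass = 37.04 g/mol; 148 ÷ 37.04 ≈ 4, so the molecular formula is C12H4.

C12H4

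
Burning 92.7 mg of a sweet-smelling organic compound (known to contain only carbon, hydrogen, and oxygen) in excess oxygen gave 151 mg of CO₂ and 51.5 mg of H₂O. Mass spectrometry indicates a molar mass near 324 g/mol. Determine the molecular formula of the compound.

C12H20O10

mol C = 0.151 g CO₂ ÷ 44.009 g/mol = 0.003431 mol
mol H = 2 × 0.0515 g H₂O ÷ 18.015 g/mol = 0.005717 mol
mass O = 0.0927 − (0.04121 + 0.005763) = 0.04573 g → mol O = 0.04573 ÷ 15.999 = 0.002858 mol
Divide by the smallest (0.002858 mol): C 1.201, H 2.000, O 1.000
Multiplying each by 5 gives whole numbers: C 6.00, H 10.00, O 5.00
Empirical formula: C6H10O5
Empirical-formula mass = 162.14 g/mol; 324 ÷ 162.14 ≈ 2, so the molecular formula is C12H20O10.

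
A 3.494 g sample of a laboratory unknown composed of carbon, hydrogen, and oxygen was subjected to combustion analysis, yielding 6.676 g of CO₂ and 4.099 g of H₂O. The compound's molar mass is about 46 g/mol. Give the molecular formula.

mol C = 6.676 g CO₂ ÷ 44.009 g/mol = 0.15170 mol
mol H = 2 × 4.099 g H₂O ÷ 18.015 g/mol = 0.45507 mol
mass O = 3.494 − (1.8220 + 0.45871) = 1.2133 g → mol O = 1.2133 ÷ 15.999 = 0.075834 mol
Divide by the smallest (0.075834 mol): C 2.000, H 6.001, O 1.000
Empirical formula: C2H6O
Empirical-formula mass = 46.07 g/mol; 46 ÷ 46.07 ≈ 1, so the molecular formula is C2H6O.

C2H6O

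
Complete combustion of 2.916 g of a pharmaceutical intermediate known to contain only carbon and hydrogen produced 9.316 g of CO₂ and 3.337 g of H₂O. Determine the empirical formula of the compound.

C4H7

mol C = 9.316 g CO₂ ÷ 44.009 g/mol = 0.21168 mol
mol H = 2 × 3.337 g H₂O ÷ 18.015 g/mol = 0.37047 mol
Divide by the smallest (0.21168 mol): C 1.000, H 1.750
Multiplying each by 4 gives whole numbers: C 4.00, H 7.00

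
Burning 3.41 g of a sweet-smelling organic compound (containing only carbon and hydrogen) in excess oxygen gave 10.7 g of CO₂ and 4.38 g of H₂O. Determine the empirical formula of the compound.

CH2

mol C = 10.7 g CO₂ ÷ 44.009 g/mol = 0.2431 mol
mol H = 2 × 4.38 g H₂O ÷ 18.015 g/mol = 0.4863 mol
Divide by the smallest (0.2431 mol): C 1.000, H 2.000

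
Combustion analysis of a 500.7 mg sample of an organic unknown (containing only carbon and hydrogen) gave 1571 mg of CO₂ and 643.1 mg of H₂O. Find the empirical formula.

mol C = 1.571 g CO₂ ÷ 44.009 g/mol = 0.035697 mol
mol H = 2 × 0.6431 g H₂O ÷ 18.015 g/mol = 0.071396 mol
Divide by the smallest (0.035697 mol): C 1.000, H 2.000

CH2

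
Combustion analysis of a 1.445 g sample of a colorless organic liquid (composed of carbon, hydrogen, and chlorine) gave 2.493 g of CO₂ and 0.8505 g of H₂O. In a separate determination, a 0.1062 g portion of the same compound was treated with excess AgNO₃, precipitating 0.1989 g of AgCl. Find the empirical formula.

mol C = 2.493 g CO₂ ÷ 44.009 g/mol = 0.056648 mol
mol H = 2 × 0.8505 g H₂O ÷ 18.015 g/mol = 0.094421 mol
From the AgCl data: mol Cl per gram of compound = (0.1989 ÷ 143.318) ÷ 0.1062 = 0.013068 mol/g, so in the 1.445 g combustion sample mol Cl = 0.018883 mol
Divide by the smallest (0.018883 mol): C 3.000, H 5.000, Cl 1.000

C3H5Cl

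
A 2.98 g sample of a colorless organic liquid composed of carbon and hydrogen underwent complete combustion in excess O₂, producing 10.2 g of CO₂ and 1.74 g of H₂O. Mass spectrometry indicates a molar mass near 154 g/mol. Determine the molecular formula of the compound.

C12H10

mol C = 10.2 g CO₂ ÷ 44.009 g/mol = 0.2318 mol
mol H = 2 × 1.74 g H₂O ÷ 18.015 g/mol = 0.1932 mol
Divide by the smallest (0.1932 mol): C 1.200, H 1.000
Multiplying each by 5 gives whole numbers: C 6.00, H 5.00
Empirical formula: C6H5
Empirical-formula mass = 77.11 g/mol; 154 ÷ 77.11 ≈ 2, so the molecular formula is C12H10.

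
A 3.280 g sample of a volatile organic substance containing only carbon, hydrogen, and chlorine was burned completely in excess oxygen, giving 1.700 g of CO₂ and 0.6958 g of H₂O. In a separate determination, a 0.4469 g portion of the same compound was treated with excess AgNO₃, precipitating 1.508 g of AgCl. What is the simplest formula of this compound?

mol C = 1.700 g CO₂ ÷ 44.009 g/mol = 0.038628 mol
mol H = 2 × 0.6958 g H₂O ÷ 18.015 g/mol = 0.077247 mol
From the AgCl data: mol Cl per gram of compound = (1.508 ÷ 143.318) ÷ 0.4469 = 0.023545 mol/g, so in the 3.280 g combustion sample mol Cl = 0.077226 mol
Divide by the smallest (0.038628 mol): C 1.000, H 2.000, Cl 1.999

CH2Cl2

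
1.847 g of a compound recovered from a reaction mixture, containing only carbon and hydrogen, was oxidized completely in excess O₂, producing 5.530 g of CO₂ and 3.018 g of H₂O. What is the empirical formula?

mol C = 5.530 g CO₂ ÷ 44.009 g/mol = 0.12566 mol
mol H = 2 × 3.018 g H₂O ÷ 18.015 g/mol = 0.33505 mol
Divide by the smallest (0.12566 mol): C 1.000, H 2.666
Multiplying each by 3 gives whole numbers: C 3.00, H 8.00

C3H8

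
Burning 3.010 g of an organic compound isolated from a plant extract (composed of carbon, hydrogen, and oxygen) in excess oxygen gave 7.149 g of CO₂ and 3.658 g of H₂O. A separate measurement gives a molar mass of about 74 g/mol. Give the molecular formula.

mol C = 7.149 g CO₂ ÷ 44.009 g/mol = 0.16244 mol
mol H = 2 × 3.658 g H₂O ÷ 18.015 g/mol = 0.40611 mol
mass O = 3.010 − (1.9511 + 0.40935) = 0.64953 g → mol O = 0.64953 ÷ 15.999 = 0.040598 mol
Divide by the smallest (0.040598 mol): C 4.001, H 10.003, O 1.000
Empirical formula: C4H10O
Empirical-formula mass = 74.12 g/mol; 74 ÷ 74.12 ≈ 1, so the molecular formula is C4H10O.

C4H10O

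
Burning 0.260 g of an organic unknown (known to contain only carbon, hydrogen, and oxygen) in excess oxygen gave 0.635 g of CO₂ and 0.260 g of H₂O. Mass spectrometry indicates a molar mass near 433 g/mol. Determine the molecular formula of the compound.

C24H48O6

mol C = 0.635 g CO₂ ÷ 44.009 g/mol = 0.01443 mol
mol H = 2 × 0.260 g H₂O ÷ 18.015 g/mol = 0.02886 mol
mass O = 0.260 − (0.1733 + 0.02910) = 0.05760 g → mol O = 0.05760 ÷ 15.999 = 0.003600 mol
Divide by the smallest (0.003600 mol): C 4.008, H 8.018, O 1.000
Empirical formula: C4H8O
Empirical-formula mass = 72.11 g/mol; 433 ÷ 72.11 ≈ 6, so the molecular formula is C24H48O6.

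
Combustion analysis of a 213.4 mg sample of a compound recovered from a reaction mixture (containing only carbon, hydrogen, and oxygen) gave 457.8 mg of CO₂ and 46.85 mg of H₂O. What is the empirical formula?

mol C = 0.4578 g CO₂ ÷ 44.009 g/mol = 0.010402 mol
mol H = 2 × 0.04685 g H₂O ÷ 18.015 g/mol = 0.0052012 mol
mass O = 0.2134 − (0.12494 + 0.0052428) = 0.083214 g → mol O = 0.083214 ÷ 15.999 = 0.0052012 mol
Divide by the smallest (0.0052012 mol): C 2.000, H 1.000, O 1.000

C2HO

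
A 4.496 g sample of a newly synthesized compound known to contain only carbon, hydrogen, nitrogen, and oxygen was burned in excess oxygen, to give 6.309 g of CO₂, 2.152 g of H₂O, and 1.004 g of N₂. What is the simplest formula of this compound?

C6H10N3O4

mol C = 6.309 g CO₂ ÷ 44.009 g/mol = 0.14336 mol
mol H = 2 × 2.152 g H₂O ÷ 18.015 g/mol = 0.23891 mol
mol N = 2 × 1.004 g N₂ ÷ 28.014 g/mol = 0.071678 mol
mass O = 4.496 − (1.7219 + 0.24082 + 1.0040) = 1.5293 g → mol O = 1.5293 ÷ 15.999 = 0.095588 mol
Divide by the smallest (0.071678 mol): C 2.000, H 3.333, N 1.000, O 1.334
Multiplying each by 3 gives whole numbers: C 6.00, H 10.00, N 3.00, O 4.00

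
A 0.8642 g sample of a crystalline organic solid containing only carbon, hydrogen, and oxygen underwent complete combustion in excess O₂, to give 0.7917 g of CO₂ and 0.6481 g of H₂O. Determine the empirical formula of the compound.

mol C = 0.7917 g CO₂ ÷ 44.009 g/mol = 0.017990 mol
mol H = 2 × 0.6481 g H₂O ÷ 18.015 g/mol = 0.071951 mol
mass O = 0.8642 − (0.21607 + 0.072527) = 0.57560 g → mol O = 0.57560 ÷ 15.999 = 0.035977 mol
Divide by the smallest (0.017990 mol): C 1.000, H 4.000, O 2.000

CH4O2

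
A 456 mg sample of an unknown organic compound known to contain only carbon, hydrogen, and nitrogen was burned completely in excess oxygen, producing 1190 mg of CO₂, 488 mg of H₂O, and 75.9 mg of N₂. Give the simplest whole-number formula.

mol C = 1.19 g CO₂ ÷ 44.009 g/mol = 0.02704 mol
mol H = 2 × 0.488 g H₂O ÷ 18.015 g/mol = 0.05418 mol
mol N = 2 × 0.0759 g N₂ ÷ 28.014 g/mol = 0.005419 mol
Divide by the smallest (0.005419 mol): C 4.990, H 9.998, N 1.000

C5H10N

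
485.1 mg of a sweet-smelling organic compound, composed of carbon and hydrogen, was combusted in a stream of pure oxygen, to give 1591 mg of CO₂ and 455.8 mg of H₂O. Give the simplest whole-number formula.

mol C = 1.591 g CO₂ ÷ 44.009 g/mol = 0.036152 mol
mol H = 2 × 0.4558 g H₂O ÷ 18.015 g/mol = 0.050602 mol
Divide by the smallest (0.036152 mol): C 1.000, H 1.400
Multiplying each by 5 gives whole numbers: C 5.00, H 7.00

C5H7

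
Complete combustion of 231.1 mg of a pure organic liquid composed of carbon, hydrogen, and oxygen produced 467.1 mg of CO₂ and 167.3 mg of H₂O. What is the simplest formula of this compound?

mol C = 0.4671 g CO₂ ÷ 44.009 g/mol = 0.010614 mol
mol H = 2 × 0.1673 g H₂O ÷ 18.015 g/mol = 0.018573 mol
mass O = 0.2311 − (0.12748 + 0.018722) = 0.084896 g → mol O = 0.084896 ÷ 15.999 = 0.0053064 mol
Divide by the smallest (0.0053064 mol): C 2.000, H 3.500, O 1.000
Multiplying each by 2 gives whole numbers: C 4.00, H 7.00, O 2.00

C4H7O2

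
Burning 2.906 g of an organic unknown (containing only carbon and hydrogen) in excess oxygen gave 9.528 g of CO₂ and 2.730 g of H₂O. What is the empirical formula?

C5H7

mol C = 9.528 g CO₂ ÷ 44.009 g/mol = 0.21650 mol
mol H = 2 × 2.730 g H₂O ÷ 18.015 g/mol = 0.30308 mol
Divide by the smallest (0.21650 mol): C 1.000, H 1.400
Multiplying each by 5 gives whole numbers: C 5.00, H 7.00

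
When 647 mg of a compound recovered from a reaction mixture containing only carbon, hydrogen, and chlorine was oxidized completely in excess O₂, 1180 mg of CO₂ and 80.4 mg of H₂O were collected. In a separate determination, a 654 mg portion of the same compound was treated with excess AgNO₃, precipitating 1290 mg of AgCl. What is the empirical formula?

C3HCl

mol C = 1.18 g CO₂ ÷ 44.009 g/mol = 0.02681 mol
mol H = 2 × 0.0804 g H₂O ÷ 18.015 g/mol = 0.008926 mol
From the AgCl data: mol Cl per gram of compound = (1.29 ÷ 143.318) ÷ 0.654 = 0.01376 mol/g, so in the 0.647 g combustion sample mol Cl = 0.008905 mol
Divide by the smallest (0.008905 mol): C 3.011, H 1.002, Cl 1.000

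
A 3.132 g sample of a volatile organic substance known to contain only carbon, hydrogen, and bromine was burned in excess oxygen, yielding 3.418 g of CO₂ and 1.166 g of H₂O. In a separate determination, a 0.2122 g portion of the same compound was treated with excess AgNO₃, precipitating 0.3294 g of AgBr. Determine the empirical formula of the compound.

mol C = 3.418 g CO₂ ÷ 44.009 g/mol = 0.077666 mol
mol H = 2 × 1.166 g H₂O ÷ 18.015 g/mol = 0.12945 mol
From the AgBr data: mol Br per gram of compound = (0.3294 ÷ 187.772) ÷ 0.2122 = 0.0082670 mol/g, so in the 3.132 g combustion sample mol Br = 0.025892 mol
Divide by the smallest (0.025892 mol): C 3.000, H 4.999, Br 1.000

C3H5Br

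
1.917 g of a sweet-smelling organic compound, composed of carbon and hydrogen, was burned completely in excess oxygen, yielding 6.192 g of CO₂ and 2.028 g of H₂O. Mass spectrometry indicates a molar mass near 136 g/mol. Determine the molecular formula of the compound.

C10H16

mol C = 6.192 g CO₂ ÷ 44.009 g/mol = 0.14070 mol
mol H = 2 × 2.028 g H₂O ÷ 18.015 g/mol = 0.22515 mol
Divide by the smallest (0.14070 mol): C 1.000, H 1.600
Multiplying each by 5 gives whole numbers: C 5.00, H 8.00
Empirical formula: C5H8
Empirical-formula mass = 68.12 g/mol; 136 ÷ 68.12 ≈ 2, so the molecular formula is C10H16.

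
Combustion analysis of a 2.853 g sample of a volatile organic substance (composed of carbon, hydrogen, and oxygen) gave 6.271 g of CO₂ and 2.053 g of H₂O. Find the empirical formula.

mol C = 6.271 g CO₂ ÷ 44.009 g/mol = 0.14249 mol
mol H = 2 × 2.053 g H₂O ÷ 18.015 g/mol = 0.22792 mol
mass O = 2.853 − (1.7115 + 0.22974) = 0.91177 g → mol O = 0.91177 ÷ 15.999 = 0.056989 mol
Divide by the smallest (0.056989 mol): C 2.500, H 3.999, O 1.000
Multiplying each by 2 gives whole numbers: C 5.00, H 8.00, O 2.00

C5H8O2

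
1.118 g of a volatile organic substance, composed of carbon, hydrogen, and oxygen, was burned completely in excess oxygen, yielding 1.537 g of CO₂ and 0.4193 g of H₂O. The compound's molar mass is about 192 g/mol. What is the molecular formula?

mol C = 1.537 g CO₂ ÷ 44.009 g/mol = 0.034925 mol
mol H = 2 × 0.4193 g H₂O ÷ 18.015 g/mol = 0.046550 mol
mass O = 1.118 − (0.41948 + 0.046922) = 0.65160 g → mol O = 0.65160 ÷ 15.999 = 0.040727 mol
Divide by the smallest (0.034925 mol): C 1.000, H 1.333, O 1.166
Multiplying each by 6 gives whole numbers: C 6.00, H 8.00, O 7.00
Empirical formula: C6H8O7
Empirical-formula mass = 192.12 g/mol; 192 ÷ 192.12 ≈ 1, so the molecular formula is C6H8O7.

C6H8O7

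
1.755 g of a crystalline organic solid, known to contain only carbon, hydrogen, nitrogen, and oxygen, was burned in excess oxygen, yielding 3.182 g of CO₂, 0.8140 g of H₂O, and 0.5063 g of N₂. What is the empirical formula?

mol C = 3.182 g CO₂ ÷ 44.009 g/mol = 0.072303 mol
mol H = 2 × 0.8140 g H₂O ÷ 18.015 g/mol = 0.090369 mol
mol N = 2 × 0.5063 g N₂ ÷ 28.014 g/mol = 0.036146 mol
mass O = 1.755 − (0.86844 + 0.091092 + 0.50630) = 0.28917 g → mol O = 0.28917 ÷ 15.999 = 0.018074 mol
Divide by the smallest (0.018074 mol): C 4.000, H 5.000, N 2.000, O 1.000

C4H5N2O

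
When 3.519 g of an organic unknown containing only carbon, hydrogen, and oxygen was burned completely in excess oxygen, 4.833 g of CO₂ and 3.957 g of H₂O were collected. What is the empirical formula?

CH4O

mol C = 4.833 g CO₂ ÷ 44.009 g/mol = 0.10982 mol
mol H = 2 × 3.957 g H₂O ÷ 18.015 g/mol = 0.43930 mol
mass O = 3.519 − (1.3190 + 0.44281) = 1.7572 g → mol O = 1.7572 ÷ 15.999 = 0.10983 mol
Divide by the smallest (0.10982 mol): C 1.000, H 4.000, O 1.000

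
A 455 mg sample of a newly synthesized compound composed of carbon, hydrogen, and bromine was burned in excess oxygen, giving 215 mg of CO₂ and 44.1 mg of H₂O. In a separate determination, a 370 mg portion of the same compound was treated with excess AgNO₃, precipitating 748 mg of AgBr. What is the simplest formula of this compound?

mol C = 0.215 g CO₂ ÷ 44.009 g/mol = 0.004885 mol
mol H = 2 × 0.0441 g H₂O ÷ 18.015 g/mol = 0.004896 mol
From the AgBr data: mol Br per gram of compound = (0.748 ÷ 187.772) ÷ 0.370 = 0.01077 mol/g, so in the 0.455 g combustion sample mol Br = 0.004899 mol
Divide by the smallest (0.004885 mol): C 1.000, H 1.002, Br 1.003

CHBr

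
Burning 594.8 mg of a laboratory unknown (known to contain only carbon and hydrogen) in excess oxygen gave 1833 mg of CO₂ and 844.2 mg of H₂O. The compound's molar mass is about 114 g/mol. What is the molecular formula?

mol C = 1.833 g CO₂ ÷ 44.009 g/mol = 0.041651 mol
mol H = 2 × 0.8442 g H₂O ÷ 18.015 g/mol = 0.093722 mol
Divide by the smallest (0.041651 mol): C 1.000, H 2.250
Multiplying each by 4 gives whole numbers: C 4.00, H 9.00
Empirical formula: C4H9
Empirical-formula mass = 57.12 g/mol; 114 ÷ 57.12 ≈ 2, so the molecular formula is C8H18.

C8H18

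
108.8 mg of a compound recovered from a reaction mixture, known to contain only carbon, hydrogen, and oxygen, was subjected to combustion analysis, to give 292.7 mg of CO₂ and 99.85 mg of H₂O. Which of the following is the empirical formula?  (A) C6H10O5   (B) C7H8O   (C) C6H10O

(C) C6H10O

mol C = 0.2927 g CO₂ ÷ 44.009 g/mol = 0.0066509 mol
mol H = 2 × 0.09985 g H₂O ÷ 18.015 g/mol = 0.011085 mol
mass O = 0.1088 − (0.079884 + 0.011174) = 0.017742 g → mol O = 0.017742 ÷ 15.999 = 0.0011089 mol
Divide by the smallest (0.0011089 mol): C 5.998, H 9.996, O 1.000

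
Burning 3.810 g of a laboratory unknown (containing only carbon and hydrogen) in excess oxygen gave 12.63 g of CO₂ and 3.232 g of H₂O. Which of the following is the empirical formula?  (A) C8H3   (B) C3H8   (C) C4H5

mol C = 12.63 g CO₂ ÷ 44.009 g/mol = 0.28699 mol
mol H = 2 × 3.232 g H₂O ÷ 18.015 g/mol = 0.35881 mol
Divide by the smallest (0.28699 mol): C 1.000, H 1.250
Multiplying each by 4 gives whole numbers: C 4.00, H 5.00

(C) C4H5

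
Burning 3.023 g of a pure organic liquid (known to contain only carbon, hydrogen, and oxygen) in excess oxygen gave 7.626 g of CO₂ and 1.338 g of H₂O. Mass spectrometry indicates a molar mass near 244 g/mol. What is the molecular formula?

mol C = 7.626 g CO₂ ÷ 44.009 g/mol = 0.17328 mol
mol H = 2 × 1.338 g H₂O ÷ 18.015 g/mol = 0.14854 mol
mass O = 3.023 − (2.0813 + 0.14973) = 0.79197 g → mol O = 0.79197 ÷ 15.999 = 0.049501 mol
Divide by the smallest (0.049501 mol): C 3.501, H 3.001, O 1.000
Multiplying each by 2 gives whole numbers: C 7.00, H 6.00, O 2.00
Empirical formula: C7H6O2
Empirical-formula mass = 122.12 g/mol; 244 ÷ 122.12 ≈ 2, so the molecular formula is C14H12O4.

C14H12O4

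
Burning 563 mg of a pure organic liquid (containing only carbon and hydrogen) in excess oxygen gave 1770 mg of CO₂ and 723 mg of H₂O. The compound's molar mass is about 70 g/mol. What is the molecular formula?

C5H10

mol C = 1.77 g CO₂ ÷ 44.009 g/mol = 0.04022 mol
mol H = 2 × 0.723 g H₂O ÷ 18.015 g/mol = 0.08027 mol
Divide by the smallest (0.04022 mol): C 1.000, H 1.996
Empirical formula: CH2
Empirical-formula mass = 14.03 g/mol; 70 ÷ 14.03 ≈ 5, so the molecular formula is C5H10.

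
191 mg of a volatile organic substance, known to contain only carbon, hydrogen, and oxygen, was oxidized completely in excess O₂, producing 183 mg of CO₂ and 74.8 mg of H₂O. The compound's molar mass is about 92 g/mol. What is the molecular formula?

C2H4O4

mol C = 0.183 g CO₂ ÷ 44.009 g/mol = 0.004158 mol
mol H = 2 × 0.0748 g H₂O ÷ 18.015 g/mol = 0.008304 mol
mass O = 0.191 − (0.04994 + 0.008371) = 0.1327 g → mol O = 0.1327 ÷ 15.999 = 0.008293 mol
Divide by the smallest (0.004158 mol): C 1.000, H 1.997, O 1.994
Empirical formula: CH2O2
Empirical-formula mass = 46.02 g/mol; 92 ÷ 46.02 ≈ 2, so the molecular formula is C2H4O4.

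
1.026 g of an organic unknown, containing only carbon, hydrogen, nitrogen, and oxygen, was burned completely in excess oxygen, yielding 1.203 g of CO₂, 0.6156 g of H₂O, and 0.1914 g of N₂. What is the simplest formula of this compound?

C2H5NO2

mol C = 1.203 g CO₂ ÷ 44.009 g/mol = 0.027335 mol
mol H = 2 × 0.6156 g H₂O ÷ 18.015 g/mol = 0.068343 mol
mol N = 2 × 0.1914 g N₂ ÷ 28.014 g/mol = 0.013665 mol
mass O = 1.026 − (0.32832 + 0.068890 + 0.19140) = 0.43739 g → mol O = 0.43739 ÷ 15.999 = 0.027338 mol
Divide by the smallest (0.013665 mol): C 2.000, H 5.001, N 1.000, O 2.001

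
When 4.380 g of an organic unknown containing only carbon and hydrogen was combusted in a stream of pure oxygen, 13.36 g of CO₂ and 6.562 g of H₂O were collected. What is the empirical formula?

C5H12

mol C = 13.36 g CO₂ ÷ 44.009 g/mol = 0.30357 mol
mol H = 2 × 6.562 g H₂O ÷ 18.015 g/mol = 0.72850 mol
Divide by the smallest (0.30357 mol): C 1.000, H 2.400
Multiplying each by 5 gives whole numbers: C 5.00, H 12.00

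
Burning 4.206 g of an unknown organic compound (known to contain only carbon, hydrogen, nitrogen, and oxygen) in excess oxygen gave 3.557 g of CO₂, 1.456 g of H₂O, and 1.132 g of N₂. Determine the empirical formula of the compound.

C2H4N2O3

mol C = 3.557 g CO₂ ÷ 44.009 g/mol = 0.080824 mol
mol H = 2 × 1.456 g H₂O ÷ 18.015 g/mol = 0.16164 mol
mol N = 2 × 1.132 g N₂ ÷ 28.014 g/mol = 0.080817 mol
mass O = 4.206 − (0.97078 + 0.16294 + 1.1320) = 1.9403 g → mol O = 1.9403 ÷ 15.999 = 0.12128 mol
Divide by the smallest (0.080817 mol): C 1.000, H 2.000, N 1.000, O 1.501
Multiplying each by 2 gives whole numbers: C 2.00, H 4.00, N 2.00, O 3.00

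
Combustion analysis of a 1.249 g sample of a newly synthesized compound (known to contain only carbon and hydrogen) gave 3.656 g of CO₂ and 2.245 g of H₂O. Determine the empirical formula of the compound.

CH3

mol C = 3.656 g CO₂ ÷ 44.009 g/mol = 0.083074 mol
mol H = 2 × 2.245 g H₂O ÷ 18.015 g/mol = 0.24924 mol
Divide by the smallest (0.083074 mol): C 1.000, H 3.000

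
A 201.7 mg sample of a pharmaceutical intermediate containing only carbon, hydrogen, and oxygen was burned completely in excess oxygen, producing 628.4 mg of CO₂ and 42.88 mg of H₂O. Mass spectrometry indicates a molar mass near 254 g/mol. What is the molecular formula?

C18H6O2

mol C = 0.6284 g CO₂ ÷ 44.009 g/mol = 0.014279 mol
mol H = 2 × 0.04288 g H₂O ÷ 18.015 g/mol = 0.0047605 mol
mass O = 0.2017 − (0.17150 + 0.0047986) = 0.025398 g → mol O = 0.025398 ÷ 15.999 = 0.0015874 mol
Divide by the smallest (0.0015874 mol): C 8.995, H 2.999, O 1.000
Empirical formula: C9H3O
Empirical-formula mass = 127.12 g/mol; 254 ÷ 127.12 ≈ 2, so the molecular formula is C18H6O2.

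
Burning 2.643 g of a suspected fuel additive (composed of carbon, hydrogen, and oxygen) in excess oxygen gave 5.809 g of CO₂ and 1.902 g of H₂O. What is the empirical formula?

C5H8O2

mol C = 5.809 g CO₂ ÷ 44.009 g/mol = 0.13200 mol
mol H = 2 × 1.902 g H₂O ÷ 18.015 g/mol = 0.21116 mol
mass O = 2.643 − (1.5854 + 0.21285) = 0.84475 g → mol O = 0.84475 ÷ 15.999 = 0.052800 mol
Divide by the smallest (0.052800 mol): C 2.500, H 3.999, O 1.000
Multiplying each by 2 gives whole numbers: C 5.00, H 8.00, O 2.00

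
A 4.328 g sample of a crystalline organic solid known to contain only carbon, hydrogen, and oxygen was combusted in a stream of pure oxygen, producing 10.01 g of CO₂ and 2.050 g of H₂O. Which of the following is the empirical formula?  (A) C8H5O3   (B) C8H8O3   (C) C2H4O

mol C = 10.01 g CO₂ ÷ 44.009 g/mol = 0.22745 mol
mol H = 2 × 2.050 g H₂O ÷ 18.015 g/mol = 0.22759 mol
mass O = 4.328 − (2.7319 + 0.22941) = 1.3666 g → mol O = 1.3666 ÷ 15.999 = 0.085421 mol
Divide by the smallest (0.085421 mol): C 2.663, H 2.664, O 1.000
Multiplying each by 3 gives whole numbers: C 7.99, H 7.99, O 3.00

(B) C8H8O3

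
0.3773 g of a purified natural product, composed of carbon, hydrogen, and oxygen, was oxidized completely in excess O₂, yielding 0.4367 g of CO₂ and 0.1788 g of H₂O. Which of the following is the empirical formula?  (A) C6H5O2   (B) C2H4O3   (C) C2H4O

(B) C2H4O3

mol C = 0.4367 g CO₂ ÷ 44.009 g/mol = 0.0099230 mol
mol H = 2 × 0.1788 g H₂O ÷ 18.015 g/mol = 0.019850 mol
mass O = 0.3773 − (0.11918 + 0.020009) = 0.23811 g → mol O = 0.23811 ÷ 15.999 = 0.014883 mol
Divide by the smallest (0.0099230 mol): C 1.000, H 2.000, O 1.500
Multiplying each by 2 gives whole numbers: C 2.00, H 4.00, O 3.00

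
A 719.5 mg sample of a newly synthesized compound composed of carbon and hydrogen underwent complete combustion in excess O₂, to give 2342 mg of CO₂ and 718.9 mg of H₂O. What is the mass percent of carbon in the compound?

88.84%

mol C = 2.342 g CO₂ ÷ 44.009 g/mol = 0.053216 mol
mol H = 2 × 0.7189 g H₂O ÷ 18.015 g/mol = 0.079811 mol
mass % C = 0.63918 g ÷ 0.7195 g × 100%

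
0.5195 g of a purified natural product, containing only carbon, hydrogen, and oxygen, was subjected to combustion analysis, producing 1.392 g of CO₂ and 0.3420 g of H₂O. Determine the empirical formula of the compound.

C5H6O

mol C = 1.392 g CO₂ ÷ 44.009 g/mol = 0.031630 mol
mol H = 2 × 0.3420 g H₂O ÷ 18.015 g/mol = 0.037968 mol
mass O = 0.5195 − (0.37991 + 0.038272) = 0.10132 g → mol O = 0.10132 ÷ 15.999 = 0.0063330 mol
Divide by the smallest (0.0063330 mol): C 4.994, H 5.995, O 1.000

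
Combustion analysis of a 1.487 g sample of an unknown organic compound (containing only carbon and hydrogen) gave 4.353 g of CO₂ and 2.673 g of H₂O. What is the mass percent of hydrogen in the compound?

20.12%

mol C = 4.353 g CO₂ ÷ 44.009 g/mol = 0.098912 mol
mol H = 2 × 2.673 g H₂O ÷ 18.015 g/mol = 0.29675 mol
mass % H = 0.29913 g ÷ 1.487 g × 100%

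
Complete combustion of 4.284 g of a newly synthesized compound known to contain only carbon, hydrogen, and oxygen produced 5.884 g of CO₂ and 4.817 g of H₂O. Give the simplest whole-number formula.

mol C = 5.884 g CO₂ ÷ 44.009 g/mol = 0.13370 mol
mol H = 2 × 4.817 g H₂O ÷ 18.015 g/mol = 0.53478 mol
mass O = 4.284 − (1.6059 + 0.53905) = 2.1391 g → mol O = 2.1391 ÷ 15.999 = 0.13370 mol
Divide by the smallest (0.13370 mol): C 1.000, H 4.000, O 1.000

CH4O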